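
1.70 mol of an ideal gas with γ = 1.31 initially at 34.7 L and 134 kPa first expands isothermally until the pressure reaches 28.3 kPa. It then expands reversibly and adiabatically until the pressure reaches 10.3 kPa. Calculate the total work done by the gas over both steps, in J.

T₁ = P₁V₁/(nR) = 134×34.7/(1.70×8.314) = 329 K.
Step 1 — Isothermal: T stays 329 K; PV = const ⇒ V₂ = 164 L, P₂ = 28.3 kPa.
ΔU = 0 (ideal gas, T constant).
W = nRT ln(V₂/V₁) = 1.70×8.314×329×ln(4.73) = 7230 J.
Q = ΔU + W = 7230 J.
State after step 1: P = 28.3 kPa, V = 164 L, T = 329 K.
Step 2 — Adiabatic: T₂/T₁ = (P₂/P₁)^((γ−1)/γ) ⇒ T₂ = 329×(0.364)^0.237 = 259 K; V₂ = 355 L.
ΔU = nCvΔT = 1.70×26.8×(259−329) = -3190 J.
Q = 0 for an adiabatic process, so W = −ΔU = 3190 J.
Net over both steps: W = 10400 J, Q = 7230 J, ΔU = -3190 J.

10400 J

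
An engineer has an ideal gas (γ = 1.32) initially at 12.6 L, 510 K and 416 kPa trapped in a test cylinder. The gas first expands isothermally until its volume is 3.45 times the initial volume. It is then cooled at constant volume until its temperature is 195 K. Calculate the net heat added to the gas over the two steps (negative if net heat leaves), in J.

-3630 J

n = P₁V₁/(RT₁) = 416×12.6/(8.314×510) = 1.24 mol.
Step 1 — Isothermal: T stays 510 K; PV = const ⇒ V₂ = 43.5 L, P₂ = 121 kPa.
ΔU = 0 (ideal gas, T constant).
W = nRT ln(V₂/V₁) = 1.24×8.314×510×ln(3.45) = 6490 J.
Q = ΔU + W = 6490 J.
State after step 1: P = 121 kPa, V = 43.5 L, T = 510 K.
Step 2 — Isochoric: V stays 43.5 L; P/T = const ⇒ T₂ = 195 K, P₂ = 46.1 kPa.
W = 0 (no volume change).
ΔU = nCvΔT = 1.24×26.0×(195−510) = -10100 J.
Q = ΔU = -10100 J.
Net over both steps: W = 6490 J, Q = -3630 J, ΔU = -10100 J.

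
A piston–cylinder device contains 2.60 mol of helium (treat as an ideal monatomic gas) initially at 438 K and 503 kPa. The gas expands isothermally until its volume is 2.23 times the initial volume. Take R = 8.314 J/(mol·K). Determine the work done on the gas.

-7590 J

V₁ = nRT₁/P₁ = 2.60×8.314×438/503 = 18.8 L.
Isothermal: T stays 438 K; PV = const ⇒ V₂ = 42.0 L, P₂ = 226 kPa.
W = nRT ln(V₂/V₁) = 2.60×8.314×438×ln(2.23) = 7590 J.
Work done on the gas = −W_by = -7590 J.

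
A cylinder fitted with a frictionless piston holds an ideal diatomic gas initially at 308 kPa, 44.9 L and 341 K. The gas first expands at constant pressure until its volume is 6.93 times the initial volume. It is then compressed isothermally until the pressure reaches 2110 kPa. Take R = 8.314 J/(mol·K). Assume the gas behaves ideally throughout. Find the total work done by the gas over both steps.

-102000 J

n = P₁V₁/(RT₁) = 308×44.9/(8.314×341) = 4.88 mol.
Step 1 — Isobaric: P stays 308 kPa; V/T = const ⇒ T₂ = 2360 K, V₂ = 311 L.
W = PΔV = 308×(311−44.9) kPa·L = 82000 J.
ΔU = nCvΔT = 4.88×20.8×(2360−341) = 205000 J.
Q = ΔU + W = nCpΔT = 287000 J.
State after step 1: P = 308 kPa, V = 311 L, T = 2360 K.
Step 2 — Isothermal: T stays 2360 K; PV = const ⇒ V₂ = 45.4 L, P₂ = 2110 kPa.
ΔU = 0 (ideal gas, T constant).
W = nRT ln(V₂/V₁) = 4.88×8.314×2360×ln(0.146) = -184000 J.
Q = ΔU + W = -184000 J.
Net over both steps: W = -102000 J, Q = 103000 J, ΔU = 205000 J.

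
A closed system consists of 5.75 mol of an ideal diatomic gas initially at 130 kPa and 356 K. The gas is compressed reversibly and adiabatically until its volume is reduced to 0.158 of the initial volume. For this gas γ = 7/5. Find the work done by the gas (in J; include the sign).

-46500 J

V₁ = nRT₁/P₁ = 5.75×8.314×356/130 = 131 L.
Adiabatic: TV^(γ−1) = const ⇒ T₂ = 356×(6.33)^0.400 = 745 K; PV^γ = const ⇒ P₂ = 1720 kPa.
ΔU = nCvΔT = 5.75×20.8×(745−356) = 46500 J.
Q = 0 for an adiabatic process, so W = −ΔU = -46500 J.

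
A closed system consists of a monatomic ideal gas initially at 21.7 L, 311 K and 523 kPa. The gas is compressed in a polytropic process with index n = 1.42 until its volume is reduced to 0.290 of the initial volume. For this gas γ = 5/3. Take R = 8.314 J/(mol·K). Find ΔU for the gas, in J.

n = P₁V₁/(RT₁) = 523×21.7/(8.314×311) = 4.39 mol.
Polytropic n=1.42: T₂ = T₁(V₁/V₂)^(n−1) = 311×(3.45)^0.42 = 523 K; P₂ = P₁(V₁/V₂)^n = 3030 kPa.
For an ideal gas ΔU = nCvΔT with Cv = (3/2)R = 12.5 J/(mol·K).
ΔU = 4.39×12.5×(523−311) = 11600 J.

11600 J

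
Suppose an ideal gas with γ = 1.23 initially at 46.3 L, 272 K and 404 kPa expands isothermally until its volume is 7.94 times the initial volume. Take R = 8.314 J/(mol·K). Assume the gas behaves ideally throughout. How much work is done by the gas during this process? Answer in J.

n = P₁V₁/(RT₁) = 404×46.3/(8.314×272) = 8.27 mol.
Isothermal: T stays 272 K; PV = const ⇒ V₂ = 368 L, P₂ = 50.9 kPa.
W = nRT ln(V₂/V₁) = 8.27×8.314×272×ln(7.94) = 38800 J.

38800 J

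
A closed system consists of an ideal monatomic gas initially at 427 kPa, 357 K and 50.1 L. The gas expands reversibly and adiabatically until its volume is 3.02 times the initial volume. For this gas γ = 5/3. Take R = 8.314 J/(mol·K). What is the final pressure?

Adiabatic: TV^(γ−1) = const ⇒ T₂ = 357×(0.331)^0.667 = 171 K; PV^γ = const ⇒ P₂ = 67.7 kPa.

67.7 kPa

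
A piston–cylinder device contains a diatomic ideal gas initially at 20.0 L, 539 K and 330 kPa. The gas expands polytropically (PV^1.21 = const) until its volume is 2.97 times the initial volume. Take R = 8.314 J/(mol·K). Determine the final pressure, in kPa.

88.4 kPa

Polytropic n=1.21: T₂ = T₁(V₁/V₂)^(n−1) = 539×(0.337)^0.21 = 429 K; P₂ = P₁(V₁/V₂)^n = 88.4 kPa.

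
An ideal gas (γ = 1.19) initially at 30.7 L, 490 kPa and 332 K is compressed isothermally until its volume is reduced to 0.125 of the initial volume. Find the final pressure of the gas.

3920 kPa

Isothermal: T stays 332 K; PV = const ⇒ V₂ = 3.84 L, P₂ = 3920 kPa.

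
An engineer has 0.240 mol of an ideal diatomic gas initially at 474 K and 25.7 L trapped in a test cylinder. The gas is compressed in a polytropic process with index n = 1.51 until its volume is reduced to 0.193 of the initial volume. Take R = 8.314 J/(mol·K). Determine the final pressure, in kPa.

441 kPa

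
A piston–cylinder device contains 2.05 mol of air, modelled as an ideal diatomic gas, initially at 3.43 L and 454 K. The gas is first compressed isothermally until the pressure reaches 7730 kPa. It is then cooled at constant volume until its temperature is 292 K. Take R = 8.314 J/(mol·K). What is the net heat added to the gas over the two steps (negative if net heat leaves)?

P₁ = nRT₁/V₁ = 2.05×8.314×454/3.43 = 2260 kPa.
Step 1 — Isothermal: T stays 454 K; PV = const ⇒ V₂ = 1.00 L, P₂ = 7730 kPa.
ΔU = 0 (ideal gas, T constant).
W = nRT ln(V₂/V₁) = 2.05×8.314×454×ln(0.292) = -9530 J.
Q = ΔU + W = -9530 J.
State after step 1: P = 7730 kPa, V = 1.00 L, T = 454 K.
Step 2 — Isochoric: V stays 1.00 L; P/T = const ⇒ T₂ = 292 K, P₂ = 4970 kPa.
W = 0 (no volume change).
ΔU = nCvΔT = 2.05×20.8×(292−454) = -6900 J.
Q = ΔU = -6900 J.
Net over both steps: W = -9530 J, Q = -16400 J, ΔU = -6900 J.

-16400 J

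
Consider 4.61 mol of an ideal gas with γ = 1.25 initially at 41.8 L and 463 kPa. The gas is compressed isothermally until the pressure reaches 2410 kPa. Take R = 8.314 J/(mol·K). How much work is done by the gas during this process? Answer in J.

-31900 J

T₁ = P₁V₁/(nR) = 463×41.8/(4.61×8.314) = 505 K.
Isothermal: T stays 505 K; PV = const ⇒ V₂ = 8.03 L, P₂ = 2410 kPa.
W = nRT ln(V₂/V₁) = 4.61×8.314×505×ln(0.192) = -31900 J.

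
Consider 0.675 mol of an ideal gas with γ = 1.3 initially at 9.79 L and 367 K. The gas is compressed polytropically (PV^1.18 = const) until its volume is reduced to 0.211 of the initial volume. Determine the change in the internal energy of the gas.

2220 J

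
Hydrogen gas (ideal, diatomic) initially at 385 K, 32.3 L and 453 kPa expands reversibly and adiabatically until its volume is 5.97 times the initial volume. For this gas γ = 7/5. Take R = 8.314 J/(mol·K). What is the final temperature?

188 K

Adiabatic: TV^(γ−1) = const ⇒ T₂ = 385×(0.168)^0.400 = 188 K; PV^γ = const ⇒ P₂ = 37.1 kPa.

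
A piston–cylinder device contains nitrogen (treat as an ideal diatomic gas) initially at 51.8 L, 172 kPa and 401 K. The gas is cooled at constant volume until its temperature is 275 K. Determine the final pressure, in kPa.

Isochoric: V stays 51.8 L; P/T = const ⇒ T₂ = 275 K, P₂ = 118 kPa.

118 kPa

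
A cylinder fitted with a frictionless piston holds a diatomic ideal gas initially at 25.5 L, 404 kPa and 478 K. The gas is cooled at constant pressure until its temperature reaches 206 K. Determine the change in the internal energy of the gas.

-14700 J

n = P₁V₁/(RT₁) = 404×25.5/(8.314×478) = 2.59 mol.
Isobaric: P stays 404 kPa; V/T = const ⇒ T₂ = 206 K, V₂ = 11.0 L.
For an ideal gas ΔU = nCvΔT with Cv = (5/2)R = 20.8 J/(mol·K).
ΔU = 2.59×20.8×(206−478) = -14700 J.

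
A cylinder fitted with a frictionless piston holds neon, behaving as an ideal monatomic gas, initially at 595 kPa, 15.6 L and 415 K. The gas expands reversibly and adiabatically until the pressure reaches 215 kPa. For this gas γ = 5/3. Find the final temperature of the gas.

Adiabatic: T₂/T₁ = (P₂/P₁)^((γ−1)/γ) ⇒ T₂ = 415×(0.361)^0.400 = 276 K; V₂ = 28.7 L.

276 K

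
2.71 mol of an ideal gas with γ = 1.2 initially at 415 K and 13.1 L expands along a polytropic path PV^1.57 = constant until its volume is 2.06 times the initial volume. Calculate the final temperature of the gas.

275 K

P₁ = nRT₁/V₁ = 2.71×8.314×415/13.1 = 714 kPa.
Polytropic n=1.57: T₂ = T₁(V₁/V₂)^(n−1) = 415×(0.485)^0.57 = 275 K; P₂ = P₁(V₁/V₂)^n = 230 kPa.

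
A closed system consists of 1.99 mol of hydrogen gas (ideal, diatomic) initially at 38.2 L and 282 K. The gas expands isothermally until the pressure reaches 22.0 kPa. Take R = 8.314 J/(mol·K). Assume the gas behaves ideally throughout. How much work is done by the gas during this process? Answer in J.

8000 J

P₁ = nRT₁/V₁ = 1.99×8.314×282/38.2 = 122 kPa.
Isothermal: T stays 282 K; PV = const ⇒ V₂ = 212 L, P₂ = 22.0 kPa.
W = nRT ln(V₂/V₁) = 1.99×8.314×282×ln(5.55) = 8000 J.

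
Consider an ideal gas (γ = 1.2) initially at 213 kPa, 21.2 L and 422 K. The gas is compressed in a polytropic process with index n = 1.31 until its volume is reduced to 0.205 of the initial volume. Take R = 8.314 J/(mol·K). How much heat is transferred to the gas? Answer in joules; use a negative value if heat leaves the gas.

5080 J

n = P₁V₁/(RT₁) = 213×21.2/(8.314×422) = 1.29 mol.
Polytropic n=1.31: T₂ = T₁(V₁/V₂)^(n−1) = 422×(4.88)^0.31 = 690 K; P₂ = P₁(V₁/V₂)^n = 1700 kPa.
W = (P₁V₁−P₂V₂)/(n−1) = (213×21.2−1700×4.35)/0.31 = -9240 J.
ΔU = nCvΔT = 1.29×41.6×(690−422) = 14300 J.
Q = ΔU + W = 5080 J.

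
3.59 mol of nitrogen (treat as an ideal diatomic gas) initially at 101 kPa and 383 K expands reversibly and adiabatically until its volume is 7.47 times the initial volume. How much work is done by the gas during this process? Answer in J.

V₁ = nRT₁/P₁ = 3.59×8.314×383/101 = 113 L.
Adiabatic: TV^(γ−1) = const ⇒ T₂ = 383×(0.134)^0.400 = 171 K; PV^γ = const ⇒ P₂ = 6.05 kPa.
ΔU = nCvΔT = 3.59×20.8×(171−383) = -15800 J.
Q = 0 for an adiabatic process, so W = −ΔU = 15800 J.

15800 J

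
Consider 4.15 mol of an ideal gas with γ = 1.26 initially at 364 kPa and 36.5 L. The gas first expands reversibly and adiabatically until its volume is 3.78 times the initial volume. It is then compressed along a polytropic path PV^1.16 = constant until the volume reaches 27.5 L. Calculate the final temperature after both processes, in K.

353 K

T₁ = P₁V₁/(nR) = 364×36.5/(4.15×8.314) = 385 K.
Step 1 — Adiabatic: TV^(γ−1) = const ⇒ T₂ = 385×(0.265)^0.260 = 273 K; PV^γ = const ⇒ P₂ = 68.1 kPa.
ΔU = nCvΔT = 4.15×32.0×(273−385) = -14900 J.
Q = 0 for an adiabatic process, so W = −ΔU = 14900 J.
State after step 1: P = 68.1 kPa, V = 138 L, T = 273 K.
Step 2 — Polytropic n=1.16: T₂ = T₁(V₁/V₂)^(n−1) = 273×(5.02)^0.16 = 353 K; P₂ = P₁(V₁/V₂)^n = 443 kPa.
W = (P₁V₁−P₂V₂)/(n−1) = (68.1×138−443×27.5)/0.16 = -17300 J.
ΔU = nCvΔT = 4.15×32.0×(353−273) = 10600 J.
Q = ΔU + W = -6650 J.
Net over both steps: W = -2370 J, Q = -6650 J, ΔU = -4290 J.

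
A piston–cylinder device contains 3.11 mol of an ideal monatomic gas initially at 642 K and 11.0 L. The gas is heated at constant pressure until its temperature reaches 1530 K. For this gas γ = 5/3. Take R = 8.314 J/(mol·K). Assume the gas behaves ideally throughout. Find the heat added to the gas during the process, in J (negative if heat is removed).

57400 J

P₁ = nRT₁/V₁ = 3.11×8.314×642/11.0 = 1510 kPa.
Isobaric: P stays 1510 kPa; V/T = const ⇒ T₂ = 1530 K, V₂ = 26.2 L.
W = PΔV = 1510×(26.2−11.0) kPa·L = 23000 J.
ΔU = nCvΔT = 3.11×12.5×(1530−642) = 34400 J.
Q = ΔU + W = nCpΔT = 57400 J.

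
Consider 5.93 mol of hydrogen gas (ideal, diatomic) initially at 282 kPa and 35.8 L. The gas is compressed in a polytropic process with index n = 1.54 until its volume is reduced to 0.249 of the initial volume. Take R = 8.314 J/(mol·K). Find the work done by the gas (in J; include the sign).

T₁ = P₁V₁/(nR) = 282×35.8/(5.93×8.314) = 205 K.
Polytropic n=1.54: T₂ = T₁(V₁/V₂)^(n−1) = 205×(4.02)^0.54 = 434 K; P₂ = P₁(V₁/V₂)^n = 2400 kPa.
W = (P₁V₁−P₂V₂)/(n−1) = (282×35.8−2400×8.91)/0.54 = -20900 J.

-20900 J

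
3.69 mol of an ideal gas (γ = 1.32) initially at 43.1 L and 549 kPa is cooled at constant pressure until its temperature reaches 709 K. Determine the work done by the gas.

-1910 J

T₁ = P₁V₁/(nR) = 549×43.1/(3.69×8.314) = 771 K.
Isobaric: P stays 549 kPa; V/T = const ⇒ T₂ = 709 K, V₂ = 39.6 L.
W = PΔV = 549×(39.6−43.1) kPa·L = -1910 J.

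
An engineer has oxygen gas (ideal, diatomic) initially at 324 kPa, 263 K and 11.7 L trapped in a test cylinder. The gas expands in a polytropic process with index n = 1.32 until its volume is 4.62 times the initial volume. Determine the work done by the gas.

4590 J

n = P₁V₁/(RT₁) = 324×11.7/(8.314×263) = 1.73 mol.
Polytropic n=1.32: T₂ = T₁(V₁/V₂)^(n−1) = 263×(0.216)^0.32 = 161 K; P₂ = P₁(V₁/V₂)^n = 43.0 kPa.
W = (P₁V₁−P₂V₂)/(n−1) = (324×11.7−43.0×54.1)/0.32 = 4590 J.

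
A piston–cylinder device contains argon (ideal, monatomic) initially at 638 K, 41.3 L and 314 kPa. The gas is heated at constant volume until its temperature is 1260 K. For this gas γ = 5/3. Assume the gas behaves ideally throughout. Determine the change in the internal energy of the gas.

n = P₁V₁/(RT₁) = 314×41.3/(8.314×638) = 2.44 mol.
Isochoric: V stays 41.3 L; P/T = const ⇒ T₂ = 1260 K, P₂ = 620 kPa.
For an ideal gas ΔU = nCvΔT with Cv = (3/2)R = 12.5 J/(mol·K).
ΔU = 2.44×12.5×(1260−638) = 19000 J.

19000 J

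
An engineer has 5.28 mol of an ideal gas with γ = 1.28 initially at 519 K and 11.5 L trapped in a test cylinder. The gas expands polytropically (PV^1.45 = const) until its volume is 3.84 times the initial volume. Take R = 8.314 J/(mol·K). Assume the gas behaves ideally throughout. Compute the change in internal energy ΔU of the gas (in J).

-37000 J

P₁ = nRT₁/V₁ = 5.28×8.314×519/11.5 = 1980 kPa.
Polytropic n=1.45: T₂ = T₁(V₁/V₂)^(n−1) = 519×(0.260)^0.45 = 283 K; P₂ = P₁(V₁/V₂)^n = 282 kPa.
For an ideal gas ΔU = nCvΔT with Cv = R/(γ−1) = 29.7 J/(mol·K).
ΔU = 5.28×29.7×(283−519) = -37000 J.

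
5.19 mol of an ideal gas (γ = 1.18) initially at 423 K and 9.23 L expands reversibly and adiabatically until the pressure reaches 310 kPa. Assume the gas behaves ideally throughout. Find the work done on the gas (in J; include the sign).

-25000 J

P₁ = nRT₁/V₁ = 5.19×8.314×423/9.23 = 1980 kPa.
Adiabatic: T₂/T₁ = (P₂/P₁)^((γ−1)/γ) ⇒ T₂ = 423×(0.157)^0.153 = 319 K; V₂ = 44.4 L.
ΔU = nCvΔT = 5.19×46.2×(319−423) = -25000 J.
Q = 0 for an adiabatic process, so W = −ΔU = 25000 J.
Work done on the gas = −W_by = -25000 J.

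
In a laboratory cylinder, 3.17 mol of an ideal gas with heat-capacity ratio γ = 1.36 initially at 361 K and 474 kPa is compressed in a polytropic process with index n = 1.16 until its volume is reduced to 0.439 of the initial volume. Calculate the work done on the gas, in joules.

8370 J

V₁ = nRT₁/P₁ = 3.17×8.314×361/474 = 20.1 L.
Polytropic n=1.16: T₂ = T₁(V₁/V₂)^(n−1) = 361×(2.28)^0.16 = 412 K; P₂ = P₁(V₁/V₂)^n = 1230 kPa.
W = (P₁V₁−P₂V₂)/(n−1) = (474×20.1−1230×8.81)/0.16 = -8370 J.
Work done on the gas = −W_by = 8370 J.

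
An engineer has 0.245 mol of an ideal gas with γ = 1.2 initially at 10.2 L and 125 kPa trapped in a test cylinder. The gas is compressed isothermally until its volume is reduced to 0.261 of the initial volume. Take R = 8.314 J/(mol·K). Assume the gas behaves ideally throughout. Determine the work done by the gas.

-1710 J

T₁ = P₁V₁/(nR) = 125×10.2/(0.245×8.314) = 626 K.
Isothermal: T stays 626 K; PV = const ⇒ V₂ = 2.66 L, P₂ = 479 kPa.
W = nRT ln(V₂/V₁) = 0.245×8.314×626×ln(0.261) = -1710 J.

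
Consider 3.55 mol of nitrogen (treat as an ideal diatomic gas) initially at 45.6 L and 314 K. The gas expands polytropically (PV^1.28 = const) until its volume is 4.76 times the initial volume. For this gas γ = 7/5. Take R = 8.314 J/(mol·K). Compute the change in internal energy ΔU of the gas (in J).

P₁ = nRT₁/V₁ = 3.55×8.314×314/45.6 = 203 kPa.
Polytropic n=1.28: T₂ = T₁(V₁/V₂)^(n−1) = 314×(0.210)^0.28 = 203 K; P₂ = P₁(V₁/V₂)^n = 27.6 kPa.
For an ideal gas ΔU = nCvΔT with Cv = (5/2)R = 20.8 J/(mol·K).
ΔU = 3.55×20.8×(203−314) = -8200 J.

-8200 J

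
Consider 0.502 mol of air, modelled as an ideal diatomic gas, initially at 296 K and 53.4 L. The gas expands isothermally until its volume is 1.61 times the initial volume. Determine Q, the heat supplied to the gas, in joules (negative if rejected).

P₁ = nRT₁/V₁ = 0.502×8.314×296/53.4 = 23.1 kPa.
Isothermal: T stays 296 K; PV = const ⇒ V₂ = 86.0 L, P₂ = 14.4 kPa.
ΔU = 0 (ideal gas, T constant).
W = nRT ln(V₂/V₁) = 0.502×8.314×296×ln(1.61) = 588 J.
Q = ΔU + W = 588 J.

588 J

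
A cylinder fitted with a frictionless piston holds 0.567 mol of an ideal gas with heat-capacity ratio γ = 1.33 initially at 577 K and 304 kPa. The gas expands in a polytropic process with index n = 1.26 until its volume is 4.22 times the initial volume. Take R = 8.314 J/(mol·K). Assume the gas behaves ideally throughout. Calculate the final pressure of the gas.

49.5 kPa

V₁ = nRT₁/P₁ = 0.567×8.314×577/304 = 8.95 L.
Polytropic n=1.26: T₂ = T₁(V₁/V₂)^(n−1) = 577×(0.237)^0.26 = 397 K; P₂ = P₁(V₁/V₂)^n = 49.5 kPa.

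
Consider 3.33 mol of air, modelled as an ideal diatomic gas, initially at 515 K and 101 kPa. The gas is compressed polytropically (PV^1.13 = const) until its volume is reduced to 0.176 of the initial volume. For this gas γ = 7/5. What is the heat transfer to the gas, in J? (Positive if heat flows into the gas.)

-18800 J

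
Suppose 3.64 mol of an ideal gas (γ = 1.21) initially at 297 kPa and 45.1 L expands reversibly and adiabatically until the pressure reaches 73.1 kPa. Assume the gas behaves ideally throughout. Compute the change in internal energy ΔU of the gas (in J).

-13800 J

T₁ = P₁V₁/(nR) = 297×45.1/(3.64×8.314) = 443 K.
Adiabatic: T₂/T₁ = (P₂/P₁)^((γ−1)/γ) ⇒ T₂ = 443×(0.246)^0.174 = 347 K; V₂ = 144 L.
For an ideal gas ΔU = nCvΔT with Cv = R/(γ−1) = 39.6 J/(mol·K).
ΔU = 3.64×39.6×(347−443) = -13800 J.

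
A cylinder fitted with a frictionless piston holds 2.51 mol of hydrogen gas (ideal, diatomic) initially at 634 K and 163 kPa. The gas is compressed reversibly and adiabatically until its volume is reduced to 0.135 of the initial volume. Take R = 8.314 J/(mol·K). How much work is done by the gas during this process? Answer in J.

V₁ = nRT₁/P₁ = 2.51×8.314×634/163 = 81.2 L.
Adiabatic: TV^(γ−1) = const ⇒ T₂ = 634×(7.41)^0.400 = 1410 K; PV^γ = const ⇒ P₂ = 2690 kPa.
ΔU = nCvΔT = 2.51×20.8×(1410−634) = 40600 J.
Q = 0 for an adiabatic process, so W = −ΔU = -40600 J.

-40600 J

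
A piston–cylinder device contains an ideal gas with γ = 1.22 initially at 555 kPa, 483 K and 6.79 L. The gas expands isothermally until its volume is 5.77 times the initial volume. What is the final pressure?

96.2 kPa

Isothermal: T stays 483 K; PV = const ⇒ V₂ = 39.2 L, P₂ = 96.2 kPa.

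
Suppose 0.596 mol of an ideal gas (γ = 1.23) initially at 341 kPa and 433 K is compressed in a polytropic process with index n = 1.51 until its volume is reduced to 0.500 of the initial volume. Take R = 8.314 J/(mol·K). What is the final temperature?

617 K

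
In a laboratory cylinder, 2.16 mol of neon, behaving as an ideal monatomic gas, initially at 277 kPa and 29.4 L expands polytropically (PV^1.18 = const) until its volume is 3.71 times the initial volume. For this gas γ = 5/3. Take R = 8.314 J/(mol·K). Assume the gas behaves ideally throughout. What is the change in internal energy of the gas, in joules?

T₁ = P₁V₁/(nR) = 277×29.4/(2.16×8.314) = 453 K.
Polytropic n=1.18: T₂ = T₁(V₁/V₂)^(n−1) = 453×(0.270)^0.18 = 358 K; P₂ = P₁(V₁/V₂)^n = 59.0 kPa.
For an ideal gas ΔU = nCvΔT with Cv = (3/2)R = 12.5 J/(mol·K).
ΔU = 2.16×12.5×(358−453) = -2570 J.

-2570 J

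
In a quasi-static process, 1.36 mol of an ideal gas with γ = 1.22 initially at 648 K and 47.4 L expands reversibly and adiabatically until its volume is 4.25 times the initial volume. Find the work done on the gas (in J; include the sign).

-9080 J

P₁ = nRT₁/V₁ = 1.36×8.314×648/47.4 = 155 kPa.
Adiabatic: TV^(γ−1) = const ⇒ T₂ = 648×(0.235)^0.220 = 471 K; PV^γ = const ⇒ P₂ = 26.5 kPa.
ΔU = nCvΔT = 1.36×37.8×(471−648) = -9080 J.
Q = 0 for an adiabatic process, so W = −ΔU = 9080 J.
Work done on the gas = −W_by = -9080 J.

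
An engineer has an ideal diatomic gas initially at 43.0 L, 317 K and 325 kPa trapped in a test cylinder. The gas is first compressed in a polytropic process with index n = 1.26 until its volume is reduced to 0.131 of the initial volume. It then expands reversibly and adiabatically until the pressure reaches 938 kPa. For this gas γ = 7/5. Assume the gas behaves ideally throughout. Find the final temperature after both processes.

350 K

n = P₁V₁/(RT₁) = 325×43.0/(8.314×317) = 5.30 mol.
Step 1 — Polytropic n=1.26: T₂ = T₁(V₁/V₂)^(n−1) = 317×(7.63)^0.26 = 538 K; P₂ = P₁(V₁/V₂)^n = 4210 kPa.
W = (P₁V₁−P₂V₂)/(n−1) = (325×43.0−4210×5.63)/0.26 = -37400 J.
ΔU = nCvΔT = 5.30×20.8×(538−317) = 24300 J.
Q = ΔU + W = -13100 J.
State after step 1: P = 4210 kPa, V = 5.63 L, T = 538 K.
Step 2 — Adiabatic: T₂/T₁ = (P₂/P₁)^((γ−1)/γ) ⇒ T₂ = 538×(0.223)^0.286 = 350 K; V₂ = 16.5 L.
ΔU = nCvΔT = 5.30×20.8×(350−538) = -20700 J.
Q = 0 for an adiabatic process, so W = −ΔU = 20700 J.
Net over both steps: W = -16800 J, Q = -13100 J, ΔU = 3660 J.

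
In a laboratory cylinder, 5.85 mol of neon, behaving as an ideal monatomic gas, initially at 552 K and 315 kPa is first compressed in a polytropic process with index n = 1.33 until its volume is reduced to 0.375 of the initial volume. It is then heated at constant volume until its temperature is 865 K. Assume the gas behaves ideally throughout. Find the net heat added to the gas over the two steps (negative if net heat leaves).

V₁ = nRT₁/P₁ = 5.85×8.314×552/315 = 85.2 L.
Step 1 — Polytropic n=1.33: T₂ = T₁(V₁/V₂)^(n−1) = 552×(2.67)^0.33 = 763 K; P₂ = P₁(V₁/V₂)^n = 1160 kPa.
W = (P₁V₁−P₂V₂)/(n−1) = (315×85.2−1160×32.0)/0.33 = -31100 J.
ΔU = nCvΔT = 5.85×12.5×(763−552) = 15400 J.
Q = ΔU + W = -15700 J.
State after step 1: P = 1160 kPa, V = 32.0 L, T = 763 K.
Step 2 — Isochoric: V stays 32.0 L; P/T = const ⇒ T₂ = 865 K, P₂ = 1320 kPa.
W = 0 (no volume change).
ΔU = nCvΔT = 5.85×12.5×(865−763) = 7440 J.
Q = ΔU = 7440 J.
Net over both steps: W = -31100 J, Q = -8260 J, ΔU = 22800 J.

-8260 J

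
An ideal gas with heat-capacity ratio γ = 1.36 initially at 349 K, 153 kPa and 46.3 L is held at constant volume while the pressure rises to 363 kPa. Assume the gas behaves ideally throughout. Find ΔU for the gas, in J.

n = P₁V₁/(RT₁) = 153×46.3/(8.314×349) = 2.44 mol.
Isochoric: V stays 46.3 L; P/T = const ⇒ T₂ = 828 K, P₂ = 363 kPa.
For an ideal gas ΔU = nCvΔT with Cv = R/(γ−1) = 23.1 J/(mol·K).
ΔU = 2.44×23.1×(828−349) = 27000 J.

27000 J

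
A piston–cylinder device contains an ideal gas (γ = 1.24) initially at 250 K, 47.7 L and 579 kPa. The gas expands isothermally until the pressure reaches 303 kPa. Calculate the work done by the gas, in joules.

n = P₁V₁/(RT₁) = 579×47.7/(8.314×250) = 13.3 mol.
Isothermal: T stays 250 K; PV = const ⇒ V₂ = 91.1 L, P₂ = 303 kPa.
W = nRT ln(V₂/V₁) = 13.3×8.314×250×ln(1.91) = 17900 J.

17900 J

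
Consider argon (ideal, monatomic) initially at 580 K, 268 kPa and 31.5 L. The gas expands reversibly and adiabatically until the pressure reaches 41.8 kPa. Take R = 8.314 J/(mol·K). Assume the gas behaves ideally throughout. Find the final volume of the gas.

Adiabatic: T₂/T₁ = (P₂/P₁)^((γ−1)/γ) ⇒ T₂ = 580×(0.156)^0.400 = 276 K; V₂ = 96.0 L.

96.0 L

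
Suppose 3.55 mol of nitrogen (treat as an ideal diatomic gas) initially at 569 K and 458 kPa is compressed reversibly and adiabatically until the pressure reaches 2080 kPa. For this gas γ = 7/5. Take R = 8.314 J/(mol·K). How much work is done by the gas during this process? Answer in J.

-22700 J

V₁ = nRT₁/P₁ = 3.55×8.314×569/458 = 36.7 L.
Adiabatic: T₂/T₁ = (P₂/P₁)^((γ−1)/γ) ⇒ T₂ = 569×(4.54)^0.286 = 877 K; V₂ = 12.4 L.
ΔU = nCvΔT = 3.55×20.8×(877−569) = 22700 J.
Q = 0 for an adiabatic process, so W = −ΔU = -22700 J.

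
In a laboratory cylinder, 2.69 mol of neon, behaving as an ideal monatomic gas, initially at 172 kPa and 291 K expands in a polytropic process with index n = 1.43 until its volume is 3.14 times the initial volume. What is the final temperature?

178 K

V₁ = nRT₁/P₁ = 2.69×8.314×291/172 = 37.8 L.
Polytropic n=1.43: T₂ = T₁(V₁/V₂)^(n−1) = 291×(0.318)^0.43 = 178 K; P₂ = P₁(V₁/V₂)^n = 33.5 kPa.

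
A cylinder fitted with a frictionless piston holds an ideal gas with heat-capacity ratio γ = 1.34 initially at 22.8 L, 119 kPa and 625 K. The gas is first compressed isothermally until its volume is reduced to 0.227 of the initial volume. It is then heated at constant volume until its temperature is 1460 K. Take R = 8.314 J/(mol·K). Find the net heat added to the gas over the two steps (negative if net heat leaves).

n = P₁V₁/(RT₁) = 119×22.8/(8.314×625) = 0.522 mol.
Step 1 — Isothermal: T stays 625 K; PV = const ⇒ V₂ = 5.18 L, P₂ = 524 kPa.
ΔU = 0 (ideal gas, T constant).
W = nRT ln(V₂/V₁) = 0.522×8.314×625×ln(0.227) = -4020 J.
Q = ΔU + W = -4020 J.
State after step 1: P = 524 kPa, V = 5.18 L, T = 625 K.
Step 2 — Isochoric: V stays 5.18 L; P/T = const ⇒ T₂ = 1460 K, P₂ = 1220 kPa.
W = 0 (no volume change).
ΔU = nCvΔT = 0.522×24.5×(1460−625) = 10700 J.
Q = ΔU = 10700 J.
Net over both steps: W = -4020 J, Q = 6640 J, ΔU = 10700 J.

6640 J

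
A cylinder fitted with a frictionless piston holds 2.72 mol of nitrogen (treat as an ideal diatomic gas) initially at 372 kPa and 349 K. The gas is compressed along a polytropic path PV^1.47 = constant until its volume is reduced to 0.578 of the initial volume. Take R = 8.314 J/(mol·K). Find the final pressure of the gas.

V₁ = nRT₁/P₁ = 2.72×8.314×349/372 = 21.2 L.
Polytropic n=1.47: T₂ = T₁(V₁/V₂)^(n−1) = 349×(1.73)^0.47 = 452 K; P₂ = P₁(V₁/V₂)^n = 833 kPa.

833 kPa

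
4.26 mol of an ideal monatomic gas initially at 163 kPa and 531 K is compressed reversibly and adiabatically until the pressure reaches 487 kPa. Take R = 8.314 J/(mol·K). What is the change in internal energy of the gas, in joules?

V₁ = nRT₁/P₁ = 4.26×8.314×531/163 = 115 L.
Adiabatic: T₂/T₁ = (P₂/P₁)^((γ−1)/γ) ⇒ T₂ = 531×(2.99)^0.400 = 823 K; V₂ = 59.8 L.
For an ideal gas ΔU = nCvΔT with Cv = (3/2)R = 12.5 J/(mol·K).
ΔU = 4.26×12.5×(823−531) = 15500 J.

15500 J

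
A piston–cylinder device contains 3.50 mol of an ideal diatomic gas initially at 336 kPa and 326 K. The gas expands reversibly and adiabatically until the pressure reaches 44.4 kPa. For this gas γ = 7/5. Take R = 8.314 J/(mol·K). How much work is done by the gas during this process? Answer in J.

10400 J

V₁ = nRT₁/P₁ = 3.50×8.314×326/336 = 28.2 L.
Adiabatic: T₂/T₁ = (P₂/P₁)^((γ−1)/γ) ⇒ T₂ = 326×(0.132)^0.286 = 183 K; V₂ = 120 L.
ΔU = nCvΔT = 3.50×20.8×(183−326) = -10400 J.
Q = 0 for an adiabatic process, so W = −ΔU = 10400 J.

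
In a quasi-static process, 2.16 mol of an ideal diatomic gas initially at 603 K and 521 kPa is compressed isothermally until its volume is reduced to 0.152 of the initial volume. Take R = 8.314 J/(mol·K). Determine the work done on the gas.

V₁ = nRT₁/P₁ = 2.16×8.314×603/521 = 20.8 L.
Isothermal: T stays 603 K; PV = const ⇒ V₂ = 3.16 L, P₂ = 3430 kPa.
W = nRT ln(V₂/V₁) = 2.16×8.314×603×ln(0.152) = -20400 J.
Work done on the gas = −W_by = 20400 J.

20400 J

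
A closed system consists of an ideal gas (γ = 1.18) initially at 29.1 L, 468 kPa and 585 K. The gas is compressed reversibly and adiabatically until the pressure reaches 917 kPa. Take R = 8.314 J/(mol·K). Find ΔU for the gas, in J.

8180 J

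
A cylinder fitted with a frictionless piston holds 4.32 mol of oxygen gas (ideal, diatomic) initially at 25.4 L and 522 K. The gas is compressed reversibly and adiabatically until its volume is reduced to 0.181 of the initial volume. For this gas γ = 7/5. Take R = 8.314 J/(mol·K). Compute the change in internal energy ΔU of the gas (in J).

P₁ = nRT₁/V₁ = 4.32×8.314×522/25.4 = 738 kPa.
Adiabatic: TV^(γ−1) = const ⇒ T₂ = 522×(5.52)^0.400 = 1030 K; PV^γ = const ⇒ P₂ = 8080 kPa.
For an ideal gas ΔU = nCvΔT with Cv = (5/2)R = 20.8 J/(mol·K).
ΔU = 4.32×20.8×(1030−522) = 46000 J.

46000 J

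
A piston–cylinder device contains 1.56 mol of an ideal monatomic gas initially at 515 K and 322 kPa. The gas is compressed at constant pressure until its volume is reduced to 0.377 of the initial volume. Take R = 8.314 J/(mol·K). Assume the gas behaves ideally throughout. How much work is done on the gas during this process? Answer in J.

V₁ = nRT₁/P₁ = 1.56×8.314×515/322 = 20.7 L.
Isobaric: P stays 322 kPa; V/T = const ⇒ T₂ = 194 K, V₂ = 7.82 L.
W = PΔV = 322×(7.82−20.7) kPa·L = -4160 J.
Work done on the gas = −W_by = 4160 J.

4160 J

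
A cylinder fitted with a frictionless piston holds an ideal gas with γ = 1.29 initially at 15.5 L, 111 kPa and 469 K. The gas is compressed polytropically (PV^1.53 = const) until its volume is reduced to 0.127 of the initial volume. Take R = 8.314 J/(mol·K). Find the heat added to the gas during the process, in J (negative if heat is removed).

n = P₁V₁/(RT₁) = 111×15.5/(8.314×469) = 0.441 mol.
Polytropic n=1.53: T₂ = T₁(V₁/V₂)^(n−1) = 469×(7.87)^0.53 = 1400 K; P₂ = P₁(V₁/V₂)^n = 2610 kPa.
W = (P₁V₁−P₂V₂)/(n−1) = (111×15.5−2610×1.97)/0.53 = -6440 J.
ΔU = nCvΔT = 0.441×28.7×(1400−469) = 11800 J.
Q = ΔU + W = 5330 J.

5330 J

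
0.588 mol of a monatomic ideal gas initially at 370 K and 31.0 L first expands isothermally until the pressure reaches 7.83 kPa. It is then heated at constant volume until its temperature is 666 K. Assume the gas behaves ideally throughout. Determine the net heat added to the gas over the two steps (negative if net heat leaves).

P₁ = nRT₁/V₁ = 0.588×8.314×370/31.0 = 58.3 kPa.
Step 1 — Isothermal: T stays 370 K; PV = const ⇒ V₂ = 231 L, P₂ = 7.83 kPa.
ΔU = 0 (ideal gas, T constant).
W = nRT ln(V₂/V₁) = 0.588×8.314×370×ln(7.45) = 3630 J.
Q = ΔU + W = 3630 J.
State after step 1: P = 7.83 kPa, V = 231 L, T = 370 K.
Step 2 — Isochoric: V stays 231 L; P/T = const ⇒ T₂ = 666 K, P₂ = 14.1 kPa.
W = 0 (no volume change).
ΔU = nCvΔT = 0.588×12.5×(666−370) = 2170 J.
Q = ΔU = 2170 J.
Net over both steps: W = 3630 J, Q = 5800 J, ΔU = 2170 J.

5800 J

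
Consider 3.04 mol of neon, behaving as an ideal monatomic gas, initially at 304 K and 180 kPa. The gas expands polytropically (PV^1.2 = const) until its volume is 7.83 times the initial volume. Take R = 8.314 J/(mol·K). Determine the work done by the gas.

13000 J

V₁ = nRT₁/P₁ = 3.04×8.314×304/180 = 42.7 L.
Polytropic n=1.2: T₂ = T₁(V₁/V₂)^(n−1) = 304×(0.128)^0.20 = 201 K; P₂ = P₁(V₁/V₂)^n = 15.2 kPa.
W = (P₁V₁−P₂V₂)/(n−1) = (180×42.7−15.2×334)/0.20 = 13000 J.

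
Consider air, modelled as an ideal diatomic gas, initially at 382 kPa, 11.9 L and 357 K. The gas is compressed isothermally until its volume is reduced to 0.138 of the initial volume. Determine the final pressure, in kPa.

Isothermal: T stays 357 K; PV = const ⇒ V₂ = 1.64 L, P₂ = 2770 kPa.

2770 kPa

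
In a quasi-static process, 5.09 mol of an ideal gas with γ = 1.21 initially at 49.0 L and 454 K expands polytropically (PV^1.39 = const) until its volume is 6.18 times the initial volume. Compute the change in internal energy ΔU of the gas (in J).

-46500 J

P₁ = nRT₁/V₁ = 5.09×8.314×454/49.0 = 392 kPa.
Polytropic n=1.39: T₂ = T₁(V₁/V₂)^(n−1) = 454×(0.162)^0.39 = 223 K; P₂ = P₁(V₁/V₂)^n = 31.2 kPa.
For an ideal gas ΔU = nCvΔT with Cv = R/(γ−1) = 39.6 J/(mol·K).
ΔU = 5.09×39.6×(223−454) = -46500 J.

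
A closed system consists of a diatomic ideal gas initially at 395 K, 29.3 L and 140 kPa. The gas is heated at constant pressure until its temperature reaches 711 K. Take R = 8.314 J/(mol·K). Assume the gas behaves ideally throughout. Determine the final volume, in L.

52.7 L

Isobaric: P stays 140 kPa; V/T = const ⇒ T₂ = 711 K, V₂ = 52.7 L.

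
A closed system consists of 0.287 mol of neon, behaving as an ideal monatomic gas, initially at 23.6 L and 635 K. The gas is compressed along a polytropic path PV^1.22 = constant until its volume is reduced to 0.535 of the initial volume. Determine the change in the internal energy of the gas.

P₁ = nRT₁/V₁ = 0.287×8.314×635/23.6 = 64.2 kPa.
Polytropic n=1.22: T₂ = T₁(V₁/V₂)^(n−1) = 635×(1.87)^0.22 = 729 K; P₂ = P₁(V₁/V₂)^n = 138 kPa.
For an ideal gas ΔU = nCvΔT with Cv = (3/2)R = 12.5 J/(mol·K).
ΔU = 0.287×12.5×(729−635) = 335 J.

335 J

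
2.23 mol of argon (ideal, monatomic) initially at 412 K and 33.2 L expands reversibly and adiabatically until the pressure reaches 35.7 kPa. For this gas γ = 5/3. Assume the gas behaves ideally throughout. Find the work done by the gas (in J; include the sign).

P₁ = nRT₁/V₁ = 2.23×8.314×412/33.2 = 230 kPa.
Adiabatic: T₂/T₁ = (P₂/P₁)^((γ−1)/γ) ⇒ T₂ = 412×(0.155)^0.400 = 196 K; V₂ = 102 L.
ΔU = nCvΔT = 2.23×12.5×(196−412) = -6020 J.
Q = 0 for an adiabatic process, so W = −ΔU = 6020 J.

6020 J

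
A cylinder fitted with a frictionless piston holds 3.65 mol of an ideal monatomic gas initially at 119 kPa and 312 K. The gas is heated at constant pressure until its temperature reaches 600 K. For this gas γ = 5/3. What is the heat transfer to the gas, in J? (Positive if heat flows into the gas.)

21800 J

V₁ = nRT₁/P₁ = 3.65×8.314×312/119 = 79.6 L.
Isobaric: P stays 119 kPa; V/T = const ⇒ T₂ = 600 K, V₂ = 153 L.
W = PΔV = 119×(153−79.6) kPa·L = 8740 J.
ΔU = nCvΔT = 3.65×12.5×(600−312) = 13100 J.
Q = ΔU + W = nCpΔT = 21800 J.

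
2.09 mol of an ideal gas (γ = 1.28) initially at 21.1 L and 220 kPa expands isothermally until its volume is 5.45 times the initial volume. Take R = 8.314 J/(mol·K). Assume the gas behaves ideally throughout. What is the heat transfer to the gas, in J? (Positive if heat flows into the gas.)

7870 J

T₁ = P₁V₁/(nR) = 220×21.1/(2.09×8.314) = 267 K.
Isothermal: T stays 267 K; PV = const ⇒ V₂ = 115 L, P₂ = 40.4 kPa.
ΔU = 0 (ideal gas, T constant).
W = nRT ln(V₂/V₁) = 2.09×8.314×267×ln(5.45) = 7870 J.
Q = ΔU + W = 7870 J.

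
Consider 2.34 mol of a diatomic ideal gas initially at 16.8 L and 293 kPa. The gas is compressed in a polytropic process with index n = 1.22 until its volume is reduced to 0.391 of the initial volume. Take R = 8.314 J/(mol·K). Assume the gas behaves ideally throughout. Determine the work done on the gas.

5130 J

T₁ = P₁V₁/(nR) = 293×16.8/(2.34×8.314) = 253 K.
Polytropic n=1.22: T₂ = T₁(V₁/V₂)^(n−1) = 253×(2.56)^0.22 = 311 K; P₂ = P₁(V₁/V₂)^n = 921 kPa.
W = (P₁V₁−P₂V₂)/(n−1) = (293×16.8−921×6.57)/0.22 = -5130 J.
Work done on the gas = −W_by = 5130 J.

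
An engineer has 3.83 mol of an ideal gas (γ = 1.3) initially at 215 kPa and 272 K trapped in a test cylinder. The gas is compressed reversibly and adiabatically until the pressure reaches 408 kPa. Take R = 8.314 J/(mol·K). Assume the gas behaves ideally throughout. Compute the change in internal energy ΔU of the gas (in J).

4600 J

V₁ = nRT₁/P₁ = 3.83×8.314×272/215 = 40.3 L.
Adiabatic: T₂/T₁ = (P₂/P₁)^((γ−1)/γ) ⇒ T₂ = 272×(1.90)^0.231 = 315 K; V₂ = 24.6 L.
For an ideal gas ΔU = nCvΔT with Cv = R/(γ−1) = 27.7 J/(mol·K).
ΔU = 3.83×27.7×(315−272) = 4600 J.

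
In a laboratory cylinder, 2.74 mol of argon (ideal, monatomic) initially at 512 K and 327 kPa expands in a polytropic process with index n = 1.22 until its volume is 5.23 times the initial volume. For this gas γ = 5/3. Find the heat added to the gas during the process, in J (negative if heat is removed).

V₁ = nRT₁/P₁ = 2.74×8.314×512/327 = 35.7 L.
Polytropic n=1.22: T₂ = T₁(V₁/V₂)^(n−1) = 512×(0.191)^0.22 = 356 K; P₂ = P₁(V₁/V₂)^n = 43.4 kPa.
W = (P₁V₁−P₂V₂)/(n−1) = (327×35.7−43.4×187)/0.22 = 16200 J.
ΔU = nCvΔT = 2.74×12.5×(356−512) = -5340 J.
Q = ΔU + W = 10800 J.

10800 J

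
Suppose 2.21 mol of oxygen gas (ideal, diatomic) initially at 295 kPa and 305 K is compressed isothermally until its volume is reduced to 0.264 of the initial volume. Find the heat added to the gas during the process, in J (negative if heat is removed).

V₁ = nRT₁/P₁ = 2.21×8.314×305/295 = 19.0 L.
Isothermal: T stays 305 K; PV = const ⇒ V₂ = 5.02 L, P₂ = 1120 kPa.
ΔU = 0 (ideal gas, T constant).
W = nRT ln(V₂/V₁) = 2.21×8.314×305×ln(0.264) = -7460 J.
Q = ΔU + W = -7460 J.

-7460 J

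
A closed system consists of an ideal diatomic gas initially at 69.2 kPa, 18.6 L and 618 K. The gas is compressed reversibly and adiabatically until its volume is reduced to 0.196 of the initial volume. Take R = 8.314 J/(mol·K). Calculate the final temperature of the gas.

1190 K

Adiabatic: TV^(γ−1) = const ⇒ T₂ = 618×(5.10)^0.400 = 1190 K; PV^γ = const ⇒ P₂ = 678 kPa.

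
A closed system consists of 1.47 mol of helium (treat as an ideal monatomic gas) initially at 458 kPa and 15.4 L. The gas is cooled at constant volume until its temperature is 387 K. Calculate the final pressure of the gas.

T₁ = P₁V₁/(nR) = 458×15.4/(1.47×8.314) = 577 K.
Isochoric: V stays 15.4 L; P/T = const ⇒ T₂ = 387 K, P₂ = 307 kPa.

307 kPa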